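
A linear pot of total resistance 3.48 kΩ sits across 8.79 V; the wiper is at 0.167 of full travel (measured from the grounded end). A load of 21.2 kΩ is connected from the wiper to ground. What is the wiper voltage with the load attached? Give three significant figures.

V ≈ 1.44 V

The wiper splits the pot into (1−α)R = 2899 Ω above and αR = 581.2 Ω below.
Lower section ‖ load = 565.7 Ω.
V_wiper = 8.79 × 565.7/(2899 + 565.7) = 1.44 V.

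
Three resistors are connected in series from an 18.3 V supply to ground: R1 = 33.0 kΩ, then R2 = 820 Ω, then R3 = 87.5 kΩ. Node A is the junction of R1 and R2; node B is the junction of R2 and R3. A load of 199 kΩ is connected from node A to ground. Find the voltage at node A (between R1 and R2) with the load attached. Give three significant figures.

Below node A the series string R2+R3 = 88320 Ω sits in parallel with the 199000 Ω load: 61170 Ω.
V_A = 18.3 × 61170/(33000 + 61170) = 11.9 V.

V ≈ 11.9 V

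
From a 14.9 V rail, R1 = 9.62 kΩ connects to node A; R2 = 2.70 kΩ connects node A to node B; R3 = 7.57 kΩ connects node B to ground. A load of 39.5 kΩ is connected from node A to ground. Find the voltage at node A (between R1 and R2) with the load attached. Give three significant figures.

V ≈ 6.83 V

Below node A the series string R2+R3 = 10.27 kΩ sits in parallel with the 39.5 kΩ load: 8.151 kΩ.
V_A = 14.9 × 8.151/(9.62 + 8.151) = 6.83 V.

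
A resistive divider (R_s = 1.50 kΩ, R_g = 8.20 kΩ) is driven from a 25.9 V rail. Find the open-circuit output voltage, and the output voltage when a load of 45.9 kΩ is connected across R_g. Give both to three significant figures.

Open-circuit: V = 25.9 × 8.20/(1.50 + 8.20) = 21.9 V.
With the load, R_g becomes R_g‖R_L = 6.957 kΩ, so V = 25.9 × 6.957/8.457 = 21.3 V.

Unloaded: 21.9 V; loaded: 21.3 V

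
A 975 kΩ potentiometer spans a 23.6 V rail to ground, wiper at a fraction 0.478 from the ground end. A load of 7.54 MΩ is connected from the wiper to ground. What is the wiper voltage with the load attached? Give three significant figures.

V ≈ 10.9 V

The wiper splits the pot into (1−α)R = 508.9 kΩ above and αR = 466.1 kΩ below.
Lower section ‖ load = 438.9 kΩ.
V_wiper = 23.6 × 438.9/(508.9 + 438.9) = 10.9 V.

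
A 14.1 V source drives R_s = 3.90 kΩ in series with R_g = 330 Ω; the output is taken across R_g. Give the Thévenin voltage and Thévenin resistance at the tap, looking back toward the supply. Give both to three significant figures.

V_th = 1.10 V, R_th = 304 Ω

V_th is the open-circuit tap voltage: 14.1 × 330/(3900 + 330) = 1.10 V.
With the supply zeroed, R_s and R_g appear in parallel from the tap: R_th = R_s‖R_g = (3900 × 330)/4230 = 304 Ω.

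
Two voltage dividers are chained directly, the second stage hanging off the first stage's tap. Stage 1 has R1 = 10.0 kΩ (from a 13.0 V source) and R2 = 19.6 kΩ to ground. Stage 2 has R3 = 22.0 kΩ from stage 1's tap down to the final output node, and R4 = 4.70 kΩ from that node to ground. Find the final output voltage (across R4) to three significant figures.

Stage 2 presents R3+R4 = 26.70 kΩ as a load on stage 1's tap.
Stage 1's lower leg becomes R2‖(R3+R4) = 11.30 kΩ, so V_mid = 13.0 × 11.30/21.30 = 6.898 V.
Stage 2 is itself unloaded: V_out = V_mid × R4/(R3+R4) = 6.898 × 4.70/26.70 = 1.21 V.

V_out ≈ 1.21 V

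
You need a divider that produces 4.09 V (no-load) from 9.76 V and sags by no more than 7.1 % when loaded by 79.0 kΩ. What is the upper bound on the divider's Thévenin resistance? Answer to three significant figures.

R_th ≤ 6.04 kΩ

Loading drop = R_th/(R_th + R_L) ≤ 0.0710, so R_th ≤ R_L · ε/(1−ε) = 79.0 kΩ × 0.0710/0.9290 = 6.04 kΩ.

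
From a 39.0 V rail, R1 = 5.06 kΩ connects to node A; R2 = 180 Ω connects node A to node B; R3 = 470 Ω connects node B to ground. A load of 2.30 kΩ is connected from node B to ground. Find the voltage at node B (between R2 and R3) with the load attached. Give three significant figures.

V ≈ 2.70 V

At node B, R3 is in parallel with the load: R3‖R_L = 390.3 Ω.
Below node A the resistance is R2 + (R3‖R_L) = 570.3 Ω, so V_A = 39.0 × 570.3/5630 = 3.950 V.
Then V_B = V_A × (R3‖R_L)/(R2 + R3‖R_L) = 3.950 × 390.3/570.3 = 2.70 V.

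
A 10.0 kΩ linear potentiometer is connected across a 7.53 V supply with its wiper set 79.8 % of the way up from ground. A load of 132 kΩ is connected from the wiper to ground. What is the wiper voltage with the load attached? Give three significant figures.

The wiper splits the pot into (1−α)R = 2.020 kΩ above and αR = 7.980 kΩ below.
Lower section ‖ load = 7.525 kΩ.
V_wiper = 7.53 × 7.525/(2.020 + 7.525) = 5.94 V.

V ≈ 5.94 V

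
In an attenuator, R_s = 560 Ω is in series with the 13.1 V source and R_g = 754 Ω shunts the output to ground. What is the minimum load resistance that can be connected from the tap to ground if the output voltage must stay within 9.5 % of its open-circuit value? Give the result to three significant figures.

R_L(min) ≈ 3.06 kΩ

Output resistance R_th = R_s‖R_g = (560 × 754)/1314 = 321.3 Ω.
The fractional drop is R_th/(R_th + R_L); requiring this ≤ 0.0950 gives R_L ≥ R_th(1/0.0950 − 1) = 321.3 × 9.526 = 3.06 kΩ.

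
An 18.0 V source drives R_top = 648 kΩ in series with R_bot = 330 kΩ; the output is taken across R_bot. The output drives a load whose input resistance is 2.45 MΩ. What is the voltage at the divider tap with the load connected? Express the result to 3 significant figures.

The load sits in parallel with R_bot: R_bot‖R_L = (330 × 2450) / (330 + 2450) = 290.8 kΩ.
V_out = 18.0 × 290.8 / (648 + 290.8) = 18.0 × 290.8/938.8 = 5.58 V.

V_out ≈ 5.58 V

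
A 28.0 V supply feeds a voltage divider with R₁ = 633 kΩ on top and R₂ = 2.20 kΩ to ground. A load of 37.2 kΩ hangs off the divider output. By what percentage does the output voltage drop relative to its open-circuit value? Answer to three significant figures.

5.57 %

The divider's output (Thévenin) resistance is R₁‖R₂ = 2.192 kΩ.
Fractional drop under load = R_th/(R_th + R_L) = 2.192 / (2.192 + 37.2) = 0.05565.
So the output falls by 5.57 %.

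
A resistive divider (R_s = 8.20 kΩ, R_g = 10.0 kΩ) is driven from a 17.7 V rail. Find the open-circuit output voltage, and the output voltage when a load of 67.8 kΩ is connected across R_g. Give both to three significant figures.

Unloaded: 9.73 V; loaded: 9.12 V

Open-circuit: V = 17.7 × 10.0/(8.20 + 10.0) = 9.73 V.
With the load, R_g becomes R_g‖R_L = 8.715 kΩ, so V = 17.7 × 8.715/16.91 = 9.12 V.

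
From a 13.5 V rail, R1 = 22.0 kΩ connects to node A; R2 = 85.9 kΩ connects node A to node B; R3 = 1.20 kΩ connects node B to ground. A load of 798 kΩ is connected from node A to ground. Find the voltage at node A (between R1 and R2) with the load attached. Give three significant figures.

Below node A the series string R2+R3 = 87.10 kΩ sits in parallel with the 798 kΩ load: 78.53 kΩ.
V_A = 13.5 × 78.53/(22.0 + 78.53) = 10.5 V.

V ≈ 10.5 V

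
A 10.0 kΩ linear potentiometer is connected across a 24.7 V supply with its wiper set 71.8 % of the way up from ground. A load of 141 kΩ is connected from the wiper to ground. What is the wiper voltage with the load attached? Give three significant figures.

The wiper splits the pot into (1−α)R = 2.820 kΩ above and αR = 7.180 kΩ below.
Lower section ‖ load = 6.832 kΩ.
V_wiper = 24.7 × 6.832/(2.820 + 6.832) = 17.5 V.

V ≈ 17.5 V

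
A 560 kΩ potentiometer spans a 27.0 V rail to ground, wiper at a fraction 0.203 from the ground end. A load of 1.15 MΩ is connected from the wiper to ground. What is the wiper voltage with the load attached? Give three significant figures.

V ≈ 5.08 V

The wiper splits the pot into (1−α)R = 446.3 kΩ above and αR = 113.7 kΩ below.
Lower section ‖ load = 103.5 kΩ.
V_wiper = 27.0 × 103.5/(446.3 + 103.5) = 5.08 V.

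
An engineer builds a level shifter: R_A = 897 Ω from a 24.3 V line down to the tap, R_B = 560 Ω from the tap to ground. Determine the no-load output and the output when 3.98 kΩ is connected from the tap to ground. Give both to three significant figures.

Open-circuit: V = 24.3 × 560/(897 + 560) = 9.34 V.
With the load, R_B becomes R_B‖R_L = 490.9 Ω, so V = 24.3 × 490.9/1388 = 8.60 V.

Unloaded: 9.34 V; loaded: 8.60 V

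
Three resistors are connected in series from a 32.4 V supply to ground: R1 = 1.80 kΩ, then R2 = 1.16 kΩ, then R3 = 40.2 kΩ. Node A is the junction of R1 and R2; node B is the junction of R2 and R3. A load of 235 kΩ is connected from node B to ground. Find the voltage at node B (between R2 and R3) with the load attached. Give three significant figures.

At node B, R3 is in parallel with the load: R3‖R_L = 34.33 kΩ.
Below node A the resistance is R2 + (R3‖R_L) = 35.49 kΩ, so V_A = 32.4 × 35.49/37.29 = 30.84 V.
Then V_B = V_A × (R3‖R_L)/(R2 + R3‖R_L) = 30.84 × 34.33/35.49 = 29.8 V.

V ≈ 29.8 V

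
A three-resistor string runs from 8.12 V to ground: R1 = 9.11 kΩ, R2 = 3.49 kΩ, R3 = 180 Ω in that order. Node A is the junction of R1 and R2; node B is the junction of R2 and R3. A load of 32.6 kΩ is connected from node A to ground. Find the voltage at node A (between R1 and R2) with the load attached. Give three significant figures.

V ≈ 2.16 V

Below node A the series string R2+R3 = 3670 Ω sits in parallel with the 32600 Ω load: 3299 Ω.
V_A = 8.12 × 3299/(9110 + 3299) = 2.16 V.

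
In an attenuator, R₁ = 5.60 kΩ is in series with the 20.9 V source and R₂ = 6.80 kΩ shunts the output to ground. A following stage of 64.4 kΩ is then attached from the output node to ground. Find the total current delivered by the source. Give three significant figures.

I ≈ 1.78 mA

R₂‖R_L = 6.151 kΩ, so the source sees R₁ + R₂‖R_L = 11.75 kΩ.
I = 20.9 V / 11.75 kΩ = 1.78 mA.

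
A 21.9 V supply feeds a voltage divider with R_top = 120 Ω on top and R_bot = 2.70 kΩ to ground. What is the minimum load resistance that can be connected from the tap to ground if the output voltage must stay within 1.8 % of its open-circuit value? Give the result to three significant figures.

R_L(min) ≈ 6.27 kΩ

Output resistance R_th = R_top‖R_bot = (120 × 2700)/2820 = 114.9 Ω.
The fractional drop is R_th/(R_th + R_L); requiring this ≤ 0.0180 gives R_L ≥ R_th(1/0.0180 − 1) = 114.9 × 54.56 = 6.27 kΩ.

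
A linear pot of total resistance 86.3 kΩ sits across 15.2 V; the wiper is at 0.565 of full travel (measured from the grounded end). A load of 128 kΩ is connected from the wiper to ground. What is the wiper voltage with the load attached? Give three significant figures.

V ≈ 7.37 V

The wiper splits the pot into (1−α)R = 37.54 kΩ above and αR = 48.76 kΩ below.
Lower section ‖ load = 35.31 kΩ.
V_wiper = 15.2 × 35.31/(37.54 + 35.31) = 7.37 V.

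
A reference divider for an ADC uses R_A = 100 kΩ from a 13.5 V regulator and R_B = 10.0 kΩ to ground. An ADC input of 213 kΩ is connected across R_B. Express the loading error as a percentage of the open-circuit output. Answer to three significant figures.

4.09 %

The divider's output (Thévenin) resistance is R_A‖R_B = 9.091 kΩ.
Fractional drop under load = R_th/(R_th + R_L) = 9.091 / (9.091 + 213) = 0.04093.
So the output falls by 4.09 %.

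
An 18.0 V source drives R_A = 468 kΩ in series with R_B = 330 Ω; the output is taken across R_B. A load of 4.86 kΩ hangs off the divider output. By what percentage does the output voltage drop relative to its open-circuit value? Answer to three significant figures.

The divider's output (Thévenin) resistance is R_A‖R_B = 329.8 Ω.
Fractional drop under load = R_th/(R_th + R_L) = 329.8 / (329.8 + 4860) = 0.06354.
So the output falls by 6.35 %.

6.35 %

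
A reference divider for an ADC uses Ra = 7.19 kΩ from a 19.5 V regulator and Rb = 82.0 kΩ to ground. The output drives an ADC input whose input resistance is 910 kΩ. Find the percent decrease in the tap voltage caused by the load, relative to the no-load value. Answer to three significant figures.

0.721 %

The divider's output (Thévenin) resistance is Ra‖Rb = 6.610 kΩ.
Fractional drop under load = R_th/(R_th + R_L) = 6.610 / (6.610 + 910) = 0.007212.
So the output falls by 0.721 %.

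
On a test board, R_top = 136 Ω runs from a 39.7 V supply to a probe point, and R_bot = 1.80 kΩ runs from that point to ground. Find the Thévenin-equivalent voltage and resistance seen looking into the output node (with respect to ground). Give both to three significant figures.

V_th is the open-circuit tap voltage: 39.7 × 1800/(136 + 1800) = 36.9 V.
With the supply zeroed, R_top and R_bot appear in parallel from the tap: R_th = R_top‖R_bot = (136 × 1800)/1936 = 126 Ω.

V_th = 36.9 V, R_th = 126 Ω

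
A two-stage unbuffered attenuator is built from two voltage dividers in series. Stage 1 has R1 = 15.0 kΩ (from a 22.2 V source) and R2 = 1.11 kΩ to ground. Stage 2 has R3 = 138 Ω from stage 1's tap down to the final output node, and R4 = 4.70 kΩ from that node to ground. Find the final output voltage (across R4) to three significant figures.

Stage 2 presents R3+R4 = 4838 Ω as a load on stage 1's tap.
Stage 1's lower leg becomes R2‖(R3+R4) = 902.9 Ω, so V_mid = 22.2 × 902.9/15900 = 1.260 V.
Stage 2 is itself unloaded: V_out = V_mid × R4/(R3+R4) = 1.260 × 4700/4838 = 1.22 V.

V_out ≈ 1.22 V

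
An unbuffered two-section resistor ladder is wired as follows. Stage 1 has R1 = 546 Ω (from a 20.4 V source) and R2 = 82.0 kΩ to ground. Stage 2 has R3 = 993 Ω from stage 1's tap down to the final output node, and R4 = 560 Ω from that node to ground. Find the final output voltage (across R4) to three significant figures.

V_out ≈ 5.42 V

Stage 2 presents R3+R4 = 1553 Ω as a load on stage 1's tap.
Stage 1's lower leg becomes R2‖(R3+R4) = 1524 Ω, so V_mid = 20.4 × 1524/2070 = 15.02 V.
Stage 2 is itself unloaded: V_out = V_mid × R4/(R3+R4) = 15.02 × 560/1553 = 5.42 V.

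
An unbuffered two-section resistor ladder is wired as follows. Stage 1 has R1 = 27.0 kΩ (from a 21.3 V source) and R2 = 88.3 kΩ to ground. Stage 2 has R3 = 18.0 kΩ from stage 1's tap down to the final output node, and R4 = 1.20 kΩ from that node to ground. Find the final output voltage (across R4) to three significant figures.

Stage 2 presents R3+R4 = 19.20 kΩ as a load on stage 1's tap.
Stage 1's lower leg becomes R2‖(R3+R4) = 15.77 kΩ, so V_mid = 21.3 × 15.77/42.77 = 7.854 V.
Stage 2 is itself unloaded: V_out = V_mid × R4/(R3+R4) = 7.854 × 1.20/19.20 = 0.491 V.

V_out ≈ 0.491 V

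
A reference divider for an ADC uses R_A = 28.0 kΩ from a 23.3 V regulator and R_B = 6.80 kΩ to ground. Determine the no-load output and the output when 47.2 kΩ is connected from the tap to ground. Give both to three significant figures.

Open-circuit: V = 23.3 × 6.80/(28.0 + 6.80) = 4.55 V.
With the load, R_B becomes R_B‖R_L = 5.944 kΩ, so V = 23.3 × 5.944/33.94 = 4.08 V.

Unloaded: 4.55 V; loaded: 4.08 V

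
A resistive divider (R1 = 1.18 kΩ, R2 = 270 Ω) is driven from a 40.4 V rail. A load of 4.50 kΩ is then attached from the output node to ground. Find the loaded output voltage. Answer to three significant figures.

The load sits in parallel with R2: R2‖R_L = (270 × 4500) / (270 + 4500) = 254.7 Ω.
V_out = 40.4 × 254.7 / (1180 + 254.7) = 40.4 × 254.7/1435 = 7.17 V.
(Unloaded it would have been 7.52 V.)

V_out ≈ 7.17 V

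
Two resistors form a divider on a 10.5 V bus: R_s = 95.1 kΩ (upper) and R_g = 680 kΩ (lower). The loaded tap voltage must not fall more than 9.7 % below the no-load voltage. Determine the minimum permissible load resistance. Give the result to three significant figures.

R_L(min) ≈ 777 kΩ

Output resistance R_th = R_s‖R_g = (95.1 × 680)/775.1 = 83.43 kΩ.
The fractional drop is R_th/(R_th + R_L); requiring this ≤ 0.0970 gives R_L ≥ R_th(1/0.0970 − 1) = 83.43 × 9.309 = 777 kΩ.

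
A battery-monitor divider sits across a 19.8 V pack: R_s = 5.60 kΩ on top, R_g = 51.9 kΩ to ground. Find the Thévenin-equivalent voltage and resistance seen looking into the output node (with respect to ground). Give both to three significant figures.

V_th is the open-circuit tap voltage: 19.8 × 51.9/(5.60 + 51.9) = 17.9 V.
With the supply zeroed, R_s and R_g appear in parallel from the tap: R_th = R_s‖R_g = (5.60 × 51.9)/57.50 = 5.05 kΩ.

V_th = 17.9 V, R_th = 5.05 kΩ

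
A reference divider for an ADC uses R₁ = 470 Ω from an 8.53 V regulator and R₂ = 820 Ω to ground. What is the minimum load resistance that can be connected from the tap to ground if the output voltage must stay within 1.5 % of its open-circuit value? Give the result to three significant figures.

R_L(min) ≈ 19.6 kΩ

Output resistance R_th = R₁‖R₂ = (470 × 820)/1290 = 298.8 Ω.
The fractional drop is R_th/(R_th + R_L); requiring this ≤ 0.0150 gives R_L ≥ R_th(1/0.0150 − 1) = 298.8 × 65.67 = 19.6 kΩ.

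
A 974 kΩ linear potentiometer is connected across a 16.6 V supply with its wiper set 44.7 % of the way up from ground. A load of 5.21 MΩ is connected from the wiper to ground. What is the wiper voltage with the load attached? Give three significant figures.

V ≈ 7.09 V

The wiper splits the pot into (1−α)R = 538.6 kΩ above and αR = 435.4 kΩ below.
Lower section ‖ load = 401.8 kΩ.
V_wiper = 16.6 × 401.8/(538.6 + 401.8) = 7.09 V.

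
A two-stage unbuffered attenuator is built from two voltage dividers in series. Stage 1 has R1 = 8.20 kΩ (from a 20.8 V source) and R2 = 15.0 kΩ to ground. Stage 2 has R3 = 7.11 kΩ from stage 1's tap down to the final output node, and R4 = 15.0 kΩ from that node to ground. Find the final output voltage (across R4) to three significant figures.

V_out ≈ 7.36 V

Stage 2 presents R3+R4 = 22.11 kΩ as a load on stage 1's tap.
Stage 1's lower leg becomes R2‖(R3+R4) = 8.937 kΩ, so V_mid = 20.8 × 8.937/17.14 = 10.85 V.
Stage 2 is itself unloaded: V_out = V_mid × R4/(R3+R4) = 10.85 × 15.0/22.11 = 7.36 V.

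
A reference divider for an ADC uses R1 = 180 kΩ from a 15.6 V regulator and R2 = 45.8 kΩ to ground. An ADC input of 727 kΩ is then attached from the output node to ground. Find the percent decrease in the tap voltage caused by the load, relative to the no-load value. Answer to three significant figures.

The divider's output (Thévenin) resistance is R1‖R2 = 36.51 kΩ.
Fractional drop under load = R_th/(R_th + R_L) = 36.51 / (36.51 + 727) = 0.04782.
So the output falls by 4.78 %.

4.78 %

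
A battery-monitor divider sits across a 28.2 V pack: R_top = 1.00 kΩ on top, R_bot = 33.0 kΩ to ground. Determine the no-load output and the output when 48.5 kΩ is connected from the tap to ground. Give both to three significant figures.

Unloaded: 27.4 V; loaded: 26.8 V

Open-circuit: V = 28.2 × 33.0/(1.00 + 33.0) = 27.4 V.
With the load, R_bot becomes R_bot‖R_L = 19.64 kΩ, so V = 28.2 × 19.64/20.64 = 26.8 V.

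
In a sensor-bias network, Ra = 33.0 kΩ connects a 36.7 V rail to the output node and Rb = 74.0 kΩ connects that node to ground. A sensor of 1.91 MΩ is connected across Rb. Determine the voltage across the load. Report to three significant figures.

V_out ≈ 25.1 V

The load sits in parallel with Rb: Rb‖R_L = (74.0 × 1910) / (74.0 + 1910) = 71.24 kΩ.
V_out = 36.7 × 71.24 / (33.0 + 71.24) = 36.7 × 71.24/104.2 = 25.1 V.
(Unloaded it would have been 25.4 V.)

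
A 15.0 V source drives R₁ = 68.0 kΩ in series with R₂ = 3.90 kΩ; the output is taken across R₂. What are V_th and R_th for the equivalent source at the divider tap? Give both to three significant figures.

V_th is the open-circuit tap voltage: 15.0 × 3.90/(68.0 + 3.90) = 0.814 V.
With the supply zeroed, R₁ and R₂ appear in parallel from the tap: R_th = R₁‖R₂ = (68.0 × 3.90)/71.90 = 3.69 kΩ.

V_th = 0.814 V, R_th = 3.69 kΩ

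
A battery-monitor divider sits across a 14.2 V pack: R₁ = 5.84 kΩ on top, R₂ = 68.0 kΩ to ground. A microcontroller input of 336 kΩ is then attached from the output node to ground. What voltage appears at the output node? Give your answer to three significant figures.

V_out ≈ 12.9 V

The load sits in parallel with R₂: R₂‖R_L = (68.0 × 336) / (68.0 + 336) = 56.55 kΩ.
V_out = 14.2 × 56.55 / (5.84 + 56.55) = 14.2 × 56.55/62.39 = 12.9 V.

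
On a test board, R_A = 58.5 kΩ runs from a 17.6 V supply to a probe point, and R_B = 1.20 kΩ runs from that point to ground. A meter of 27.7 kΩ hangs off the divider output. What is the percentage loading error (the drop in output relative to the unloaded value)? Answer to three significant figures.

4.07 %

The divider's output (Thévenin) resistance is R_A‖R_B = 1.176 kΩ.
Fractional drop under load = R_th/(R_th + R_L) = 1.176 / (1.176 + 27.7) = 0.04072.
So the output falls by 4.07 %.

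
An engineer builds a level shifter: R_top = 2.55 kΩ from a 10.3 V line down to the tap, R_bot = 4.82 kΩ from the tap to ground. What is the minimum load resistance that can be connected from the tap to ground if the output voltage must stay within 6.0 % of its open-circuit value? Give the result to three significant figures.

R_L(min) ≈ 26.1 kΩ

Output resistance R_th = R_top‖R_bot = (2.55 × 4.82)/7.370 = 1.668 kΩ.
The fractional drop is R_th/(R_th + R_L); requiring this ≤ 0.0600 gives R_L ≥ R_th(1/0.0600 − 1) = 1.668 × 15.67 = 26.1 kΩ.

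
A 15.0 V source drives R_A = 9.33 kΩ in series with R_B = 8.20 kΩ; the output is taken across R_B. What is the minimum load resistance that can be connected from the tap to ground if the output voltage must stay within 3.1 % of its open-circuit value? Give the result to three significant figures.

R_L(min) ≈ 136 kΩ

Output resistance R_th = R_A‖R_B = (9.33 × 8.20)/17.53 = 4.364 kΩ.
The fractional drop is R_th/(R_th + R_L); requiring this ≤ 0.0310 gives R_L ≥ R_th(1/0.0310 − 1) = 4.364 × 31.26 = 136 kΩ.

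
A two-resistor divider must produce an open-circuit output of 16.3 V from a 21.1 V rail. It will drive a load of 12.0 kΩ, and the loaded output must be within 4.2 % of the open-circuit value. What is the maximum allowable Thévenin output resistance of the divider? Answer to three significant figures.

R_th ≤ 526 Ω

Loading drop = R_th/(R_th + R_L) ≤ 0.0420, so R_th ≤ R_L · ε/(1−ε) = 12.0 kΩ × 0.0420/0.9580 = 526 Ω.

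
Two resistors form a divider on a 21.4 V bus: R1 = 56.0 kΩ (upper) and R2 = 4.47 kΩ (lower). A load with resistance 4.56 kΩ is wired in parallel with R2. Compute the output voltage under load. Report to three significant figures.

The load sits in parallel with R2: R2‖R_L = (4.47 × 4.56) / (4.47 + 4.56) = 2.257 kΩ.
V_out = 21.4 × 2.257 / (56.0 + 2.257) = 21.4 × 2.257/58.26 = 0.829 V.
(Unloaded it would have been 1.58 V.)

V_out ≈ 0.829 V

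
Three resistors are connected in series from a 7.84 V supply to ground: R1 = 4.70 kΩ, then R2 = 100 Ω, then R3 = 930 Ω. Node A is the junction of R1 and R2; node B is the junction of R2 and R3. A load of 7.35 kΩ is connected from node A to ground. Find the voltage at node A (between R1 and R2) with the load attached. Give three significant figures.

Below node A the series string R2+R3 = 1030 Ω sits in parallel with the 7350 Ω load: 903.4 Ω.
V_A = 7.84 × 903.4/(4700 + 903.4) = 1.26 V.

V ≈ 1.26 V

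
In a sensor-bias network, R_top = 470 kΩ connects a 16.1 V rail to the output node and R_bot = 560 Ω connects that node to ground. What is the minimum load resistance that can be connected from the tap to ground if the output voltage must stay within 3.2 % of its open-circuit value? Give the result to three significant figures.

Output resistance R_th = R_top‖R_bot = (470000 × 560)/470600 = 559.3 Ω.
The fractional drop is R_th/(R_th + R_L); requiring this ≤ 0.0320 gives R_L ≥ R_th(1/0.0320 − 1) = 559.3 × 30.25 = 16.9 kΩ.

R_L(min) ≈ 16.9 kΩ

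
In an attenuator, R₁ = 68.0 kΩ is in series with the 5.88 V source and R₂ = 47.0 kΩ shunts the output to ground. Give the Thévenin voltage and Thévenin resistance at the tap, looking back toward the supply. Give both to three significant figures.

V_th is the open-circuit tap voltage: 5.88 × 47.0/(68.0 + 47.0) = 2.40 V.
With the supply zeroed, R₁ and R₂ appear in parallel from the tap: R_th = R₁‖R₂ = (68.0 × 47.0)/115.0 = 27.8 kΩ.

V_th = 2.40 V, R_th = 27.8 kΩ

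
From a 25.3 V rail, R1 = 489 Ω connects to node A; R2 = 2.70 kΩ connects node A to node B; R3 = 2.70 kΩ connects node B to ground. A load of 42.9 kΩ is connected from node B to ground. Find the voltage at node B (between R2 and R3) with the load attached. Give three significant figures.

V ≈ 11.2 V

At node B, R3 is in parallel with the load: R3‖R_L = 2540 Ω.
Below node A the resistance is R2 + (R3‖R_L) = 5240 Ω, so V_A = 25.3 × 5240/5729 = 23.14 V.
Then V_B = V_A × (R3‖R_L)/(R2 + R3‖R_L) = 23.14 × 2540/5240 = 11.2 V.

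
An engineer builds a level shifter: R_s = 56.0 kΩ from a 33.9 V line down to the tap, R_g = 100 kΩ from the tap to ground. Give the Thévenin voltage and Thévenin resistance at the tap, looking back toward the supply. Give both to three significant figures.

V_th = 21.7 V, R_th = 35.9 kΩ

V_th is the open-circuit tap voltage: 33.9 × 100/(56.0 + 100) = 21.7 V.
With the supply zeroed, R_s and R_g appear in parallel from the tap: R_th = R_s‖R_g = (56.0 × 100)/156.0 = 35.9 kΩ.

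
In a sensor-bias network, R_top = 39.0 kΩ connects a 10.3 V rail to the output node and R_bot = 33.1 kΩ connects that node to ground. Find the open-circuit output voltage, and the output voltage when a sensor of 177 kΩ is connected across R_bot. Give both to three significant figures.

Unloaded: 4.73 V; loaded: 4.29 V

Open-circuit: V = 10.3 × 33.1/(39.0 + 33.1) = 4.73 V.
With the load, R_bot becomes R_bot‖R_L = 27.89 kΩ, so V = 10.3 × 27.89/66.89 = 4.29 V.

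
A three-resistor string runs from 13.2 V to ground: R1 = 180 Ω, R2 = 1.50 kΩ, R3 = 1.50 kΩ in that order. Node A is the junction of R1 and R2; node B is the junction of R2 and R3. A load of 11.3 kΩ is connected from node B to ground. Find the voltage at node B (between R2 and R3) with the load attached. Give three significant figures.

V ≈ 5.82 V

At node B, R3 is in parallel with the load: R3‖R_L = 1324 Ω.
Below node A the resistance is R2 + (R3‖R_L) = 2824 Ω, so V_A = 13.2 × 2824/3004 = 12.41 V.
Then V_B = V_A × (R3‖R_L)/(R2 + R3‖R_L) = 12.41 × 1324/2824 = 5.82 V.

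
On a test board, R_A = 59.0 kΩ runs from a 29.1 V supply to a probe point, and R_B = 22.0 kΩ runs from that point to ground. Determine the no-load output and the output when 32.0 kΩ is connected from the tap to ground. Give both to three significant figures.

Open-circuit: V = 29.1 × 22.0/(59.0 + 22.0) = 7.90 V.
With the load, R_B becomes R_B‖R_L = 13.04 kΩ, so V = 29.1 × 13.04/72.04 = 5.27 V.

Unloaded: 7.90 V; loaded: 5.27 V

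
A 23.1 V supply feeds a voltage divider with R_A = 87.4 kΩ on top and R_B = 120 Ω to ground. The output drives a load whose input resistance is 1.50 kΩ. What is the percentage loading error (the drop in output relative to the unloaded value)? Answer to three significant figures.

7.40 %

The divider's output (Thévenin) resistance is R_A‖R_B = 119.8 Ω.
Fractional drop under load = R_th/(R_th + R_L) = 119.8 / (119.8 + 1500) = 0.07398.
So the output falls by 7.40 %.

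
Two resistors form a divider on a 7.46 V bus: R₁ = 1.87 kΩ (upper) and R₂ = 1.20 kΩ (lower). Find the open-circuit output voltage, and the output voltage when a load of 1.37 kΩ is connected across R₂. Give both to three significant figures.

Unloaded: 2.92 V; loaded: 1.90 V

Open-circuit: V = 7.46 × 1.20/(1.87 + 1.20) = 2.92 V.
With the load, R₂ becomes R₂‖R_L = 0.6397 kΩ, so V = 7.46 × 0.6397/2.510 = 1.90 V.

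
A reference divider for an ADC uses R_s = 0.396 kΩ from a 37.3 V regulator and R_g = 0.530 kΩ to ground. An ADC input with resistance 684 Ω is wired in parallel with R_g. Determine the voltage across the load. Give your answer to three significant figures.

V_out ≈ 16.0 V

The load sits in parallel with R_g: R_g‖R_L = (530 × 684) / (530 + 684) = 298.6 Ω.
V_out = 37.3 × 298.6 / (396 + 298.6) = 37.3 × 298.6/694.6 = 16.0 V.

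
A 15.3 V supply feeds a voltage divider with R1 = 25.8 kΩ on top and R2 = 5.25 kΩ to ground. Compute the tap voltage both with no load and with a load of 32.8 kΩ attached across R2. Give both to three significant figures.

Unloaded: 2.59 V; loaded: 2.28 V

Open-circuit: V = 15.3 × 5.25/(25.8 + 5.25) = 2.59 V.
With the load, R2 becomes R2‖R_L = 4.526 kΩ, so V = 15.3 × 4.526/30.33 = 2.28 V.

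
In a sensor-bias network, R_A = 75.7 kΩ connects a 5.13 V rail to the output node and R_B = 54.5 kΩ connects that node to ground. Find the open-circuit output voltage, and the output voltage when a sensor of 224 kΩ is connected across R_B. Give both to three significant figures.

Unloaded: 2.15 V; loaded: 1.88 V

Open-circuit: V = 5.13 × 54.5/(75.7 + 54.5) = 2.15 V.
With the load, R_B becomes R_B‖R_L = 43.83 kΩ, so V = 5.13 × 43.83/119.5 = 1.88 V.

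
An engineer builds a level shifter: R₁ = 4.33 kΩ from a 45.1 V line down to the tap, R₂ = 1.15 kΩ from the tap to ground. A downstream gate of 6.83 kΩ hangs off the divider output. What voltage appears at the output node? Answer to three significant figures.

The load sits in parallel with R₂: R₂‖R_L = (1.15 × 6.83) / (1.15 + 6.83) = 0.9843 kΩ.
V_out = 45.1 × 0.9843 / (4.33 + 0.9843) = 45.1 × 0.9843/5.314 = 8.35 V.

V_out ≈ 8.35 V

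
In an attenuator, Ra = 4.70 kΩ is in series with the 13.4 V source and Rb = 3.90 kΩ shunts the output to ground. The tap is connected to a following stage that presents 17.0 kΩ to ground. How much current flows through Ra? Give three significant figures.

Rb‖R_L = 3.172 kΩ, so the source sees Ra + Rb‖R_L = 7.872 kΩ.
I = 13.4 V / 7.872 kΩ = 1.70 mA.

I ≈ 1.70 mA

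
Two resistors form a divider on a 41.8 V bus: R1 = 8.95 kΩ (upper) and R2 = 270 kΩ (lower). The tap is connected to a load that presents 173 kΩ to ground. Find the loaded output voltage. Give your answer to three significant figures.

The load sits in parallel with R2: R2‖R_L = (270 × 173) / (270 + 173) = 105.4 kΩ.
V_out = 41.8 × 105.4 / (8.95 + 105.4) = 41.8 × 105.4/114.4 = 38.5 V.

V_out ≈ 38.5 V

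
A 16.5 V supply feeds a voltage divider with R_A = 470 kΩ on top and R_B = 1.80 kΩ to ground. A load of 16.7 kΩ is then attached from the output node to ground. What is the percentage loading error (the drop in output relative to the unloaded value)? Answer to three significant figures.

9.70 %

The divider's output (Thévenin) resistance is R_A‖R_B = 1.793 kΩ.
Fractional drop under load = R_th/(R_th + R_L) = 1.793 / (1.793 + 16.7) = 0.09696.
So the output falls by 9.70 %.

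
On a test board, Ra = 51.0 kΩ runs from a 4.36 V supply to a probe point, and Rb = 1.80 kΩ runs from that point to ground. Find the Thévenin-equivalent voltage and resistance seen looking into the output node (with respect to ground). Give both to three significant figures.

V_th = 0.149 V, R_th = 1.74 kΩ

V_th is the open-circuit tap voltage: 4.36 × 1.80/(51.0 + 1.80) = 0.149 V.
With the supply zeroed, Ra and Rb appear in parallel from the tap: R_th = Ra‖Rb = (51.0 × 1.80)/52.80 = 1.74 kΩ.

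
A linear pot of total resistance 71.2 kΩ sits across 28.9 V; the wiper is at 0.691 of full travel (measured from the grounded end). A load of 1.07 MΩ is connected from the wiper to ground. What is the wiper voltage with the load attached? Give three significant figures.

The wiper splits the pot into (1−α)R = 22.00 kΩ above and αR = 49.20 kΩ below.
Lower section ‖ load = 47.04 kΩ.
V_wiper = 28.9 × 47.04/(22.00 + 47.04) = 19.7 V.

V ≈ 19.7 V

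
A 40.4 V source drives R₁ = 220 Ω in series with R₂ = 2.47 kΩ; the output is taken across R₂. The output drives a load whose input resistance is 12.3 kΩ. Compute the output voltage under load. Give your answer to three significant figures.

V_out ≈ 36.5 V

The load sits in parallel with R₂: R₂‖R_L = (2470 × 12300) / (2470 + 12300) = 2057 Ω.
V_out = 40.4 × 2057 / (220 + 2057) = 40.4 × 2057/2277 = 36.5 V.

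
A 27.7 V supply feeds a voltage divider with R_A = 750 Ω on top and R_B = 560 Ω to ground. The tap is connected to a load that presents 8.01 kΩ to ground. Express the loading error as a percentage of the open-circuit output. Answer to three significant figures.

3.85 %

The divider's output (Thévenin) resistance is R_A‖R_B = 320.6 Ω.
Fractional drop under load = R_th/(R_th + R_L) = 320.6 / (320.6 + 8010) = 0.03849.
So the output falls by 3.85 %.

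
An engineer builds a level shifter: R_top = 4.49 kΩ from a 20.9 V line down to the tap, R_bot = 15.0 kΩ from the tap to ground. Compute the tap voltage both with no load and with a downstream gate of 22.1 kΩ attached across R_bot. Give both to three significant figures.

Open-circuit: V = 20.9 × 15.0/(4.49 + 15.0) = 16.1 V.
With the load, R_bot becomes R_bot‖R_L = 8.935 kΩ, so V = 20.9 × 8.935/13.43 = 13.9 V.

Unloaded: 16.1 V; loaded: 13.9 V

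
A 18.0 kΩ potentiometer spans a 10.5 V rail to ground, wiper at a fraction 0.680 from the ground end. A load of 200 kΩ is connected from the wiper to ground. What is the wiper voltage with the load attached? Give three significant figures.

The wiper splits the pot into (1−α)R = 5.760 kΩ above and αR = 12.24 kΩ below.
Lower section ‖ load = 11.53 kΩ.
V_wiper = 10.5 × 11.53/(5.760 + 11.53) = 7.00 V.

V ≈ 7.00 V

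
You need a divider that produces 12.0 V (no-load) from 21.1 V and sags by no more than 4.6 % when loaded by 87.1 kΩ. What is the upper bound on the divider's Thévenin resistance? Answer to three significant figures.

R_th ≤ 4.20 kΩ

Loading drop = R_th/(R_th + R_L) ≤ 0.0460, so R_th ≤ R_L · ε/(1−ε) = 87.1 kΩ × 0.0460/0.9540 = 4.20 kΩ.
(Any R1, R2 with R2/(R1+R2) = 0.569 and R1‖R2 ≤ 4.20 kΩ will meet the spec.)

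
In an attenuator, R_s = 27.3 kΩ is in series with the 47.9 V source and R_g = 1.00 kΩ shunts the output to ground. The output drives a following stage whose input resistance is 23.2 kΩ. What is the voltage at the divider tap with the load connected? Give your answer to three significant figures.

V_out ≈ 1.63 V

The load sits in parallel with R_g: R_g‖R_L = (1.00 × 23.2) / (1.00 + 23.2) = 0.9587 kΩ.
V_out = 47.9 × 0.9587 / (27.3 + 0.9587) = 47.9 × 0.9587/28.26 = 1.63 V.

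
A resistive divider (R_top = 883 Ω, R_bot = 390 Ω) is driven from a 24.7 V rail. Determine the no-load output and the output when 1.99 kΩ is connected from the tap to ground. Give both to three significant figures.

Open-circuit: V = 24.7 × 390/(883 + 390) = 7.57 V.
With the load, R_bot becomes R_bot‖R_L = 326.1 Ω, so V = 24.7 × 326.1/1209 = 6.66 V.

Unloaded: 7.57 V; loaded: 6.66 V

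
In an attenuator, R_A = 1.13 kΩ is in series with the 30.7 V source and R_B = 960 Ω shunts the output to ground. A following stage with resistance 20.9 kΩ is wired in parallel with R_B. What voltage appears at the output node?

V_out ≈ 13.8 V

The load sits in parallel with R_B: R_B‖R_L = (960 × 20900) / (960 + 20900) = 917.8 Ω.
V_out = 30.7 × 917.8 / (1130 + 917.8) = 30.7 × 917.8/2048 = 13.8 V.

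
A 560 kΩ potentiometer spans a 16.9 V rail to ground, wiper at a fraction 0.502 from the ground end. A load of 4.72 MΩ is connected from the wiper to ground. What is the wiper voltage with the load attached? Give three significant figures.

The wiper splits the pot into (1−α)R = 278.9 kΩ above and αR = 281.1 kΩ below.
Lower section ‖ load = 265.3 kΩ.
V_wiper = 16.9 × 265.3/(278.9 + 265.3) = 8.24 V.

V ≈ 8.24 V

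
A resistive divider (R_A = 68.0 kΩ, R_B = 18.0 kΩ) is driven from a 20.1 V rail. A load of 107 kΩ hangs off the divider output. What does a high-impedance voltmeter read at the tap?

The load sits in parallel with R_B: R_B‖R_L = (18.0 × 107) / (18.0 + 107) = 15.41 kΩ.
V_out = 20.1 × 15.41 / (68.0 + 15.41) = 20.1 × 15.41/83.41 = 3.71 V.

V_out ≈ 3.71 V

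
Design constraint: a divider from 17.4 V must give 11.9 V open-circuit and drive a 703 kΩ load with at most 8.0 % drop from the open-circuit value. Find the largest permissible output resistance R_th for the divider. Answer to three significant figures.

Loading drop = R_th/(R_th + R_L) ≤ 0.0800, so R_th ≤ R_L · ε/(1−ε) = 703 kΩ × 0.0800/0.9200 = 61.1 kΩ.
(Any R1, R2 with R2/(R1+R2) = 0.684 and R1‖R2 ≤ 61.1 kΩ will meet the spec.)

R_th ≤ 61.1 kΩ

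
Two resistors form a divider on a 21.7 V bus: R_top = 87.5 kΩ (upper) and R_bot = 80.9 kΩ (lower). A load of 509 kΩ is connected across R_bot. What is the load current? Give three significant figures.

I_L ≈ 0.0189 mA

R_bot‖R_L = 69.81 kΩ; V_out = 21.7 × 69.81/157.3 = 9.630 V.
I_L = V_out / R_L = 9.630 / 509 kΩ = 0.0189 mA.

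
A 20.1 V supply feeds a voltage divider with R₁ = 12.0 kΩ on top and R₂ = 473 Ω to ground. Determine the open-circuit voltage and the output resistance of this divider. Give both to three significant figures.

V_th is the open-circuit tap voltage: 20.1 × 473/(12000 + 473) = 0.762 V.
With the supply zeroed, R₁ and R₂ appear in parallel from the tap: R_th = R₁‖R₂ = (12000 × 473)/12470 = 455 Ω.

V_th = 0.762 V, R_th = 455 Ω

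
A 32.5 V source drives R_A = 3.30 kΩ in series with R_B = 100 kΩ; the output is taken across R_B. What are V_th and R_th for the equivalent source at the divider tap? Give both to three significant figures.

V_th is the open-circuit tap voltage: 32.5 × 100/(3.30 + 100) = 31.5 V.
With the supply zeroed, R_A and R_B appear in parallel from the tap: R_th = R_A‖R_B = (3.30 × 100)/103.3 = 3.19 kΩ.

V_th = 31.5 V, R_th = 3.19 kΩ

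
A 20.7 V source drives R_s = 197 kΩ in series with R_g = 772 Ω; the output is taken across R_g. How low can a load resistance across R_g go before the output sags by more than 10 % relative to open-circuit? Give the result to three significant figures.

Output resistance R_th = R_s‖R_g = (197000 × 772)/197800 = 769.0 Ω.
The fractional drop is R_th/(R_th + R_L); requiring this ≤ 0.100 gives R_L ≥ R_th(1/0.100 − 1) = 769.0 × 9.000 = 6.92 kΩ.

R_L(min) ≈ 6.92 kΩ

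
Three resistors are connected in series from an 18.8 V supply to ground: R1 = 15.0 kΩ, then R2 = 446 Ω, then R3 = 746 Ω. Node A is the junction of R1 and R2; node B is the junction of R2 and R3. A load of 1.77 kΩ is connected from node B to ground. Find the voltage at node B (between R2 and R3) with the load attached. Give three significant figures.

V ≈ 0.618 V

At node B, R3 is in parallel with the load: R3‖R_L = 524.8 Ω.
Below node A the resistance is R2 + (R3‖R_L) = 970.8 Ω, so V_A = 18.8 × 970.8/15970 = 1.143 V.
Then V_B = V_A × (R3‖R_L)/(R2 + R3‖R_L) = 1.143 × 524.8/970.8 = 0.618 V.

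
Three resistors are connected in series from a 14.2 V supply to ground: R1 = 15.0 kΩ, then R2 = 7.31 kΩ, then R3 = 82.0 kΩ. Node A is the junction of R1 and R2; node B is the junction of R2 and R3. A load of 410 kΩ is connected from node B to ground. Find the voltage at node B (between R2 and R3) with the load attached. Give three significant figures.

V ≈ 10.7 V

At node B, R3 is in parallel with the load: R3‖R_L = 68.33 kΩ.
Below node A the resistance is R2 + (R3‖R_L) = 75.64 kΩ, so V_A = 14.2 × 75.64/90.64 = 11.85 V.
Then V_B = V_A × (R3‖R_L)/(R2 + R3‖R_L) = 11.85 × 68.33/75.64 = 10.7 V.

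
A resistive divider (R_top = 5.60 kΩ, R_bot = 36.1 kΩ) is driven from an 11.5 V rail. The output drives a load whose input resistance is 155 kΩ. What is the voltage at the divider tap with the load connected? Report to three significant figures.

V_out ≈ 9.65 V

The load sits in parallel with R_bot: R_bot‖R_L = (36.1 × 155) / (36.1 + 155) = 29.28 kΩ.
V_out = 11.5 × 29.28 / (5.60 + 29.28) = 11.5 × 29.28/34.88 = 9.65 V.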